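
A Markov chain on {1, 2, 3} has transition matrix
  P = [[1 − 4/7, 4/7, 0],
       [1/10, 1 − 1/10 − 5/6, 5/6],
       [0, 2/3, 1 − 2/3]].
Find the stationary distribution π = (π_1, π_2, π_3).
π = (7/97, 40/97, 50/97)

This is a birth-death chain on three states, which satisfies detailed balance: π_1 · P_{12} = π_2 · P_{21} and π_2 · P_{23} = π_3 · P_{32}.
From π_1 · 4/7 = π_2 · 1/10: π_2/π_1 = (4/7)/(1/10) = 40/7.
From π_2 · 5/6 = π_3 · 2/3: π_3/π_2 = (5/6)/(2/3) = 5/4.
Take π_1 proportional to 1; then unnormalized π = (1, 40/7, 50/7). Normalize by dividing by the sum 97/7:
  π = (7/97, 40/97, 50/97).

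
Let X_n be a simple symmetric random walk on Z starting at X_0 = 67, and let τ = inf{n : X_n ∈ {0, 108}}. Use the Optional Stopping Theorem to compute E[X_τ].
E[X_τ] = 67

X_n is a martingale and τ is a bounded-mean stopping time (indeed τ is finite a.s. with bounded expectation since the walk is in a bounded region). By the OST, E[X_τ] = E[X_0] = 67. Equivalently: E[X_τ] = 108 · P(hit 108 first) + 0 · P(hit 0 first) = 108 · (67/108) = 67.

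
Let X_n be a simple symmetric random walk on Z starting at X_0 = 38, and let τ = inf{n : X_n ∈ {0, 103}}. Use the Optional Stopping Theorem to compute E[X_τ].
E[X_τ] = 38

X_n is a martingale and τ is a bounded-mean stopping time (indeed τ is finite a.s. with bounded expectation since the walk is in a bounded region). By the OST, E[X_τ] = E[X_0] = 38. Equivalently: E[X_τ] = 103 · P(hit 103 first) + 0 · P(hit 0 first) = 103 · (38/103) = 38.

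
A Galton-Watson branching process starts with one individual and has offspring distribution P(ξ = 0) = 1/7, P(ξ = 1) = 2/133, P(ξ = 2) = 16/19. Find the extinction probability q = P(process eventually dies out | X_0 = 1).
q = 19/112

The pgf is f(s) = 1/7 + 2/133·s + 16/19·s². The extinction probability q is the smallest fixed point of f in [0, 1]. Setting s = f(s):
  16/19·s² + (2/133 − 1)·s + 1/7 = 0
  16/19·s² − (1/7 + 16/19)·s + 1/7 = 0
which factors as (s − 1)·(16/19·s − 1/7) = 0, giving roots s = 1 and s = (1/7)/(16/19) = 19/112.
Mean offspring μ = 2/133 + 2·16/19 = 226/133 > 1 (supercritical), so q < 1. The extinction probability is the smaller root: q = (1/7)/(16/19) = 19/112.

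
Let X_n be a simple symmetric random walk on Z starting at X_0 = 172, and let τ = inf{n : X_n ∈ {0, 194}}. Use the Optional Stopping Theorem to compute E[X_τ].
E[X_τ] = 172

X_n is a martingale and τ is a bounded-mean stopping time (indeed τ is finite a.s. with bounded expectation since the walk is in a bounded region). By the OST, E[X_τ] = E[X_0] = 172. Equivalently: E[X_τ] = 194 · P(hit 194 first) + 0 · P(hit 0 first) = 194 · (172/194) = 172.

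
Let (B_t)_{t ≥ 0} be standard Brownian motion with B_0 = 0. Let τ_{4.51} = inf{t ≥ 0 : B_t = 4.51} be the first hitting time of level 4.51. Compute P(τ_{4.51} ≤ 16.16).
P(τ_{4.51} ≤ 16.16) = 2(1 − Φ(4.51/√16.16)) = 2(1 − Φ(1.1219)) ≈ 0.2619

By the reflection principle for standard BM, P(τ_b ≤ t) = 2 · P(B_t ≥ b). Since B_t ~ N(0, t), P(B_t ≥ 4.51) = 1 − Φ(4.51/√t) = 1 − Φ(4.51/√16.16) = 1 − Φ(1.1219) ≈ 0.13095. Doubling: P(τ_{4.51} ≤ 16.16) ≈ 2 · 0.13095 = 0.26190 ≈ 0.2619.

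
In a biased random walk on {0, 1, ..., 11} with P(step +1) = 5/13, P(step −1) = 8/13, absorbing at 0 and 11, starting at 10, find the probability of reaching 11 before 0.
P(hit 11 before 0) = (1 − (8/5)^10) / (1 − (8/5)^11) = 1773293665/2847035489

Let u_k denote P(reach 11 before 0 | start at k). Boundary: u_0 = 0, u_11 = 1. Recurrence: u_k = 5/13·u_{k+1} + 8/13·u_{k-1} for 1 ≤ k ≤ 10. Try u_k = A + B·r^k with r = q/p = (8/13)/(5/13) = 8/5. Substitution satisfies the recurrence; boundary conditions give:
  u_k = (1 − r^k) / (1 − r^N) = (1 − (8/5)^10) / (1 − (8/5)^11) = 1773293665/2847035489.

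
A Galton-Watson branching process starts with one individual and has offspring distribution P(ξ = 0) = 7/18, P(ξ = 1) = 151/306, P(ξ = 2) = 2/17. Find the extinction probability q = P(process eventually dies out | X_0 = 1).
q = 1

Mean offspring μ = 0·7/18 + 1·151/306 + 2·2/17 = 223/306 ≤ 1. For μ ≤ 1 with offspring not concentrated at 1, the Galton-Watson process goes extinct almost surely, so q = 1.
(Algebraic check: The pgf is f(s) = 7/18 + 151/306·s + 2/17·s². The extinction probability q is the smallest fixed point of f in [0, 1]. Setting s = f(s):
  2/17·s² + (151/306 − 1)·s + 7/18 = 0
  2/17·s² − (7/18 + 2/17)·s + 7/18 = 0
which factors as (s − 1)·(2/17·s − 7/18) = 0, giving roots s = 1 and s = (7/18)/(2/17) = 119/36. Since 119/36 ≥ 1, the smallest root in [0, 1] is s = 1.)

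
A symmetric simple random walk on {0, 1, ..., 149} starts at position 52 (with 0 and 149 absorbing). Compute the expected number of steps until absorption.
E[τ | X_0 = 52] = 5044

Let v_k = E[τ | X_0 = k]. Boundary: v_0 = v_149 = 0. Recurrence: v_k = 1 + (v_{k-1} + v_{k+1})/2 for 1 ≤ k ≤ 148. The particular solution to v_k − (v_{k-1} + v_{k+1})/2 = 1 is v_k = −k^2. Adding homogeneous solution A + B k and matching boundaries gives v_k = k (149 − k). Substituting k = 52: v_52 = 52 · 97 = 5044.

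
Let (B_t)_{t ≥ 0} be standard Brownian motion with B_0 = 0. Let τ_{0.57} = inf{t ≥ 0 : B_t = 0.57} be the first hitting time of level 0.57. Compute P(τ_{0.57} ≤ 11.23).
P(τ_{0.57} ≤ 11.23) = 2(1 − Φ(0.57/√11.23)) = 2(1 − Φ(0.1701)) ≈ 0.8649

By the reflection principle for standard BM, P(τ_b ≤ t) = 2 · P(B_t ≥ b). Since B_t ~ N(0, t), P(B_t ≥ 0.57) = 1 − Φ(0.57/√t) = 1 − Φ(0.57/√11.23) = 1 − Φ(0.1701) ≈ 0.43247. Doubling: P(τ_{0.57} ≤ 11.23) ≈ 2 · 0.43247 = 0.86494 ≈ 0.8649.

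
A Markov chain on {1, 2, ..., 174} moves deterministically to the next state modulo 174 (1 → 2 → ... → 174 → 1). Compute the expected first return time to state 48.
E[T_48 | X_0 = 48] = 174

The chain cycles deterministically, so starting at state 48 it returns in exactly 174 steps. Equivalently, the stationary distribution is uniform π_j = 1/174 for every state j, so by Kac's formula E[T_48] = 1/π_48 = 174.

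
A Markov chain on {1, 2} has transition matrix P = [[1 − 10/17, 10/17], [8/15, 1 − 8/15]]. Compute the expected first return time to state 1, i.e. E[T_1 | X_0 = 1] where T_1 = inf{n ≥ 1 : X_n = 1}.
E[T_1 | X_0 = 1] = 1/π_1 = 143/68

For an irreducible recurrent Markov chain with stationary distribution π, E[T_i | X_0 = i] = 1/π_i (Kac's formula). Here π_1 = (8/15)/(10/17 + 8/15) = (8/15)/(286/255) = 68/143, so E[T_1 | X_0 = 1] = 1/π_1 = (10/17 + 8/15)/(8/15) = (286/255)/(8/15) = 143/68.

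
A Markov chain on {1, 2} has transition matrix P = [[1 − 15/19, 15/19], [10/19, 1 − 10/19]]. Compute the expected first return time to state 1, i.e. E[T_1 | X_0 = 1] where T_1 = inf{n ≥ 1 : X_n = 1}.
E[T_1 | X_0 = 1] = 1/π_1 = 5/2

For an irreducible recurrent Markov chain with stationary distribution π, E[T_i | X_0 = i] = 1/π_i (Kac's formula). Here π_1 = (10/19)/(15/19 + 10/19) = (10/19)/(25/19) = 2/5, so E[T_1 | X_0 = 1] = 1/π_1 = (15/19 + 10/19)/(10/19) = (25/19)/(10/19) = 5/2.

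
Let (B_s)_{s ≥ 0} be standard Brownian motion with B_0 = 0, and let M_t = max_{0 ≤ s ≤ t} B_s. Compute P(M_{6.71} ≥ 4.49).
P(M_{6.71} ≥ 4.49) = 2·P(B_{6.71} ≥ 4.49) = 2(1 − Φ(4.49/√6.71)) ≈ 0.0830

By the reflection principle for Brownian motion, P(M_t ≥ a) = 2 · P(B_t ≥ a) for a ≥ 0. Since B_t ~ N(0, t), P(B_t ≥ 4.49) = 1 − Φ(4.49/√t) = 1 − Φ(4.49/√6.71) = 1 − Φ(1.7333). So
  P(M_{6.71} ≥ 4.49) = 2(1 − Φ(1.7333)) ≈ 0.0830.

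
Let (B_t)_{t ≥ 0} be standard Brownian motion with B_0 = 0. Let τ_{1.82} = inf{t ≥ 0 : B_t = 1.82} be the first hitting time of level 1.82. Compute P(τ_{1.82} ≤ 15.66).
P(τ_{1.82} ≤ 15.66) = 2(1 − Φ(1.82/√15.66)) = 2(1 − Φ(0.4599)) ≈ 0.6456

By the reflection principle for standard BM, P(τ_b ≤ t) = 2 · P(B_t ≥ b). Since B_t ~ N(0, t), P(B_t ≥ 1.82) = 1 − Φ(1.82/√t) = 1 − Φ(1.82/√15.66) = 1 − Φ(0.4599) ≈ 0.32279. Doubling: P(τ_{1.82} ≤ 15.66) ≈ 2 · 0.32279 = 0.64558 ≈ 0.6456.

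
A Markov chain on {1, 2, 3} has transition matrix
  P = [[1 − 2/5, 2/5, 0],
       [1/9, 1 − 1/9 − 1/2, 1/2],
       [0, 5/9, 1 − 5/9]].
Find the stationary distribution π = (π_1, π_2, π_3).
π = (25/196, 45/98, 81/196)

This is a birth-death chain on three states, which satisfies detailed balance: π_1 · P_{12} = π_2 · P_{21} and π_2 · P_{23} = π_3 · P_{32}.
From π_1 · 2/5 = π_2 · 1/9: π_2/π_1 = (2/5)/(1/9) = 18/5.
From π_2 · 1/2 = π_3 · 5/9: π_3/π_2 = (1/2)/(5/9) = 9/10.
Take π_1 proportional to 1; then unnormalized π = (1, 18/5, 81/25). Normalize by dividing by the sum 196/25:
  π = (25/196, 45/98, 81/196).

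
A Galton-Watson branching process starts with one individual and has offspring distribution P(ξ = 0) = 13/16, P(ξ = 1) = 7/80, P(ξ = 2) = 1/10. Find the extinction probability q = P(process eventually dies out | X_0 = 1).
q = 1

Mean offspring μ = 0·13/16 + 1·7/80 + 2·1/10 = 23/80 ≤ 1. For μ ≤ 1 with offspring not concentrated at 1, the Galton-Watson process goes extinct almost surely, so q = 1.
(Algebraic check: The pgf is f(s) = 13/16 + 7/80·s + 1/10·s². The extinction probability q is the smallest fixed point of f in [0, 1]. Setting s = f(s):
  1/10·s² + (7/80 − 1)·s + 13/16 = 0
  1/10·s² − (13/16 + 1/10)·s + 13/16 = 0
which factors as (s − 1)·(1/10·s − 13/16) = 0, giving roots s = 1 and s = (13/16)/(1/10) = 65/8. Since 65/8 ≥ 1, the smallest root in [0, 1] is s = 1.)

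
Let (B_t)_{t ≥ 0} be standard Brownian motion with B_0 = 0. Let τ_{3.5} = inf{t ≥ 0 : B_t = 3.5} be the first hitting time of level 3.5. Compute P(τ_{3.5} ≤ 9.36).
P(τ_{3.5} ≤ 9.36) = 2(1 − Φ(3.5/√9.36)) = 2(1 − Φ(1.1440)) ≈ 0.2526

By the reflection principle for standard BM, P(τ_b ≤ t) = 2 · P(B_t ≥ b). Since B_t ~ N(0, t), P(B_t ≥ 3.5) = 1 − Φ(3.5/√t) = 1 − Φ(3.5/√9.36) = 1 − Φ(1.1440) ≈ 0.12631. Doubling: P(τ_{3.5} ≤ 9.36) ≈ 2 · 0.12631 = 0.25262 ≈ 0.2526.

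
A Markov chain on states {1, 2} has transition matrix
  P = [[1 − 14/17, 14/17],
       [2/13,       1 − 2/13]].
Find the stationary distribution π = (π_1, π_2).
π_1 = 17/108, π_2 = 91/108

Solve πP = π with π_1 + π_2 = 1. From πP = π: π_1 · (1 − 14/17) + π_2 · 2/13 = π_1 ⇒ π_2 · 2/13 = π_1 · 14/17 ⇒ π_2/π_1 = (14/17)/(2/13) = 91/17. Together with π_1 + π_2 = 1:
  π_1 = (2/13)/(14/17 + 2/13) = (2/13)/(216/221) = 17/108,
  π_2 = (14/17)/(14/17 + 2/13) = (14/17)/(216/221) = 91/108.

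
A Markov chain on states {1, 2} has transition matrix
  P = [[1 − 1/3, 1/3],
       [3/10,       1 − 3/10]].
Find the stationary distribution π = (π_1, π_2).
π_1 = 9/19, π_2 = 10/19

Solve πP = π with π_1 + π_2 = 1. From πP = π: π_1 · (1 − 1/3) + π_2 · 3/10 = π_1 ⇒ π_2 · 3/10 = π_1 · 1/3 ⇒ π_2/π_1 = (1/3)/(3/10) = 10/9. Together with π_1 + π_2 = 1:
  π_1 = (3/10)/(1/3 + 3/10) = (3/10)/(19/30) = 9/19,
  π_2 = (1/3)/(1/3 + 3/10) = (1/3)/(19/30) = 10/19.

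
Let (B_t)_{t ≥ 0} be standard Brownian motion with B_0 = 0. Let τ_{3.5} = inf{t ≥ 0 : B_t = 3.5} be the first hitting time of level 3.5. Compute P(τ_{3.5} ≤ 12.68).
P(τ_{3.5} ≤ 12.68) = 2(1 − Φ(3.5/√12.68)) = 2(1 − Φ(0.9829)) ≈ 0.3257

By the reflection principle for standard BM, P(τ_b ≤ t) = 2 · P(B_t ≥ b). Since B_t ~ N(0, t), P(B_t ≥ 3.5) = 1 − Φ(3.5/√t) = 1 − Φ(3.5/√12.68) = 1 − Φ(0.9829) ≈ 0.16283. Doubling: P(τ_{3.5} ≤ 12.68) ≈ 2 · 0.16283 = 0.32566 ≈ 0.3257.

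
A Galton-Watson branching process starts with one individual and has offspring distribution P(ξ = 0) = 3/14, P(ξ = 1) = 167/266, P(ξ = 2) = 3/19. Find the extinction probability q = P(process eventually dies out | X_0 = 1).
q = 1

Mean offspring μ = 0·3/14 + 1·167/266 + 2·3/19 = 251/266 ≤ 1. For μ ≤ 1 with offspring not concentrated at 1, the Galton-Watson process goes extinct almost surely, so q = 1.
(Algebraic check: The pgf is f(s) = 3/14 + 167/266·s + 3/19·s². The extinction probability q is the smallest fixed point of f in [0, 1]. Setting s = f(s):
  3/19·s² + (167/266 − 1)·s + 3/14 = 0
  3/19·s² − (3/14 + 3/19)·s + 3/14 = 0
which factors as (s − 1)·(3/19·s − 3/14) = 0, giving roots s = 1 and s = (3/14)/(3/19) = 19/14. Since 19/14 ≥ 1, the smallest root in [0, 1] is s = 1.)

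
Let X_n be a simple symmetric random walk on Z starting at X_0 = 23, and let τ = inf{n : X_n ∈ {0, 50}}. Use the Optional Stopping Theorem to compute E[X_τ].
E[X_τ] = 23

X_n is a martingale and τ is a bounded-mean stopping time (indeed τ is finite a.s. with bounded expectation since the walk is in a bounded region). By the OST, E[X_τ] = E[X_0] = 23. Equivalently: E[X_τ] = 50 · P(hit 50 first) + 0 · P(hit 0 first) = 50 · (23/50) = 23.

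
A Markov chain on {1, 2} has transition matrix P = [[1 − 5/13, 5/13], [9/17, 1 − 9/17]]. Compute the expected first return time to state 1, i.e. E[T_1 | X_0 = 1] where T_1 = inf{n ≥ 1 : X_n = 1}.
E[T_1 | X_0 = 1] = 1/π_1 = 202/117

For an irreducible recurrent Markov chain with stationary distribution π, E[T_i | X_0 = i] = 1/π_i (Kac's formula). Here π_1 = (9/17)/(5/13 + 9/17) = (9/17)/(202/221) = 117/202, so E[T_1 | X_0 = 1] = 1/π_1 = (5/13 + 9/17)/(9/17) = (202/221)/(9/17) = 202/117.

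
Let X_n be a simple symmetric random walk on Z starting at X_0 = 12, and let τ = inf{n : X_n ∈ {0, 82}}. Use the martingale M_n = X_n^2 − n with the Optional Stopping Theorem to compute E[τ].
E[τ] = 840

M_n = X_n^2 − n is a martingale (since E[X_{n+1}^2 | F_n] = X_n^2 + 1). By OST (τ has finite mean in a bounded region), E[M_τ] = E[M_0] = X_0^2 − 0 = 12^2 = 144. Also E[M_τ] = E[X_τ^2] − E[τ]. The walk exits at 0 or 82, with P(hit 82 first) = 12/82, so E[X_τ^2] = 82^2 · 12/82 + 0 = 984. Thus E[τ] = E[X_τ^2] − E[M_τ] = 984 − 144 = 840 = 12(82 − 12) = 840.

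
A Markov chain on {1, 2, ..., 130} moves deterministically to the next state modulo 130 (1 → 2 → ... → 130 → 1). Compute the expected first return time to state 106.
E[T_106 | X_0 = 106] = 130

The chain cycles deterministically, so starting at state 106 it returns in exactly 130 steps. Equivalently, the stationary distribution is uniform π_j = 1/130 for every state j, so by Kac's formula E[T_106] = 1/π_106 = 130.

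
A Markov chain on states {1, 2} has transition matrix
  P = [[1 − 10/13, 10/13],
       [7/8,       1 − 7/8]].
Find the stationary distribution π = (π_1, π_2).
π_1 = 91/171, π_2 = 80/171

Solve πP = π with π_1 + π_2 = 1. From πP = π: π_1 · (1 − 10/13) + π_2 · 7/8 = π_1 ⇒ π_2 · 7/8 = π_1 · 10/13 ⇒ π_2/π_1 = (10/13)/(7/8) = 80/91. Together with π_1 + π_2 = 1:
  π_1 = (7/8)/(10/13 + 7/8) = (7/8)/(171/104) = 91/171,
  π_2 = (10/13)/(10/13 + 7/8) = (10/13)/(171/104) = 80/171.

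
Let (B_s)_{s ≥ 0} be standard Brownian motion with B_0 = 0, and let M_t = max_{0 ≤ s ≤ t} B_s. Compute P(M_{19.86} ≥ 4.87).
P(M_{19.86} ≥ 4.87) = 2·P(B_{19.86} ≥ 4.87) = 2(1 − Φ(4.87/√19.86)) ≈ 0.2745

By the reflection principle for Brownian motion, P(M_t ≥ a) = 2 · P(B_t ≥ a) for a ≥ 0. Since B_t ~ N(0, t), P(B_t ≥ 4.87) = 1 − Φ(4.87/√t) = 1 − Φ(4.87/√19.86) = 1 − Φ(1.0928). So
  P(M_{19.86} ≥ 4.87) = 2(1 − Φ(1.0928)) ≈ 0.2745.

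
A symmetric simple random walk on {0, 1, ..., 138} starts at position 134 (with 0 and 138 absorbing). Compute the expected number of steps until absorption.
E[τ | X_0 = 134] = 536

Let v_k = E[τ | X_0 = k]. Boundary: v_0 = v_138 = 0. Recurrence: v_k = 1 + (v_{k-1} + v_{k+1})/2 for 1 ≤ k ≤ 137. The particular solution to v_k − (v_{k-1} + v_{k+1})/2 = 1 is v_k = −k^2. Adding homogeneous solution A + B k and matching boundaries gives v_k = k (138 − k). Substituting k = 134: v_134 = 134 · 4 = 536.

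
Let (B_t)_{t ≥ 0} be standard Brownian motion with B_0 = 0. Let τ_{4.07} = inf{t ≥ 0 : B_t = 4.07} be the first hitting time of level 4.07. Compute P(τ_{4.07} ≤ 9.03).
P(τ_{4.07} ≤ 9.03) = 2(1 − Φ(4.07/√9.03)) = 2(1 − Φ(1.3544)) ≈ 0.1756

By the reflection principle for standard BM, P(τ_b ≤ t) = 2 · P(B_t ≥ b). Since B_t ~ N(0, t), P(B_t ≥ 4.07) = 1 − Φ(4.07/√t) = 1 − Φ(4.07/√9.03) = 1 − Φ(1.3544) ≈ 0.08780. Doubling: P(τ_{4.07} ≤ 9.03) ≈ 2 · 0.08780 = 0.17560 ≈ 0.1756.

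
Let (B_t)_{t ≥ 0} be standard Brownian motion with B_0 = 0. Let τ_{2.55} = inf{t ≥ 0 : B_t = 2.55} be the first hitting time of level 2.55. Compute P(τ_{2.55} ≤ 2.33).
P(τ_{2.55} ≤ 2.33) = 2(1 − Φ(2.55/√2.33)) = 2(1 − Φ(1.6706)) ≈ 0.0948

By the reflection principle for standard BM, P(τ_b ≤ t) = 2 · P(B_t ≥ b). Since B_t ~ N(0, t), P(B_t ≥ 2.55) = 1 − Φ(2.55/√t) = 1 − Φ(2.55/√2.33) = 1 − Φ(1.6706) ≈ 0.04740. Doubling: P(τ_{2.55} ≤ 2.33) ≈ 2 · 0.04740 = 0.09480 ≈ 0.0948.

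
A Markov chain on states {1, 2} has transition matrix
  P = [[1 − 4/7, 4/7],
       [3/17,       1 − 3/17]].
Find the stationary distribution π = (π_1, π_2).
π_1 = 21/89, π_2 = 68/89

Solve πP = π with π_1 + π_2 = 1. From πP = π: π_1 · (1 − 4/7) + π_2 · 3/17 = π_1 ⇒ π_2 · 3/17 = π_1 · 4/7 ⇒ π_2/π_1 = (4/7)/(3/17) = 68/21. Together with π_1 + π_2 = 1:
  π_1 = (3/17)/(4/7 + 3/17) = (3/17)/(89/119) = 21/89,
  π_2 = (4/7)/(4/7 + 3/17) = (4/7)/(89/119) = 68/89.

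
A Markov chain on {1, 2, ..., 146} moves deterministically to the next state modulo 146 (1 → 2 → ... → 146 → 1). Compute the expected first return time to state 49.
E[T_49 | X_0 = 49] = 146

The chain cycles deterministically, so starting at state 49 it returns in exactly 146 steps. Equivalently, the stationary distribution is uniform π_j = 1/146 for every state j, so by Kac's formula E[T_49] = 1/π_49 = 146.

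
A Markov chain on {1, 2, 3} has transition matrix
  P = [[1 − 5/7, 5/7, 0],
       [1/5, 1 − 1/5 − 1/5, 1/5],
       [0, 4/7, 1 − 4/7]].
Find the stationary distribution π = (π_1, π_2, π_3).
π = (28/163, 100/163, 35/163)

This is a birth-death chain on three states, which satisfies detailed balance: π_1 · P_{12} = π_2 · P_{21} and π_2 · P_{23} = π_3 · P_{32}.
From π_1 · 5/7 = π_2 · 1/5: π_2/π_1 = (5/7)/(1/5) = 25/7.
From π_2 · 1/5 = π_3 · 4/7: π_3/π_2 = (1/5)/(4/7) = 7/20.
Take π_1 proportional to 1; then unnormalized π = (1, 25/7, 5/4). Normalize by dividing by the sum 163/28:
  π = (28/163, 100/163, 35/163).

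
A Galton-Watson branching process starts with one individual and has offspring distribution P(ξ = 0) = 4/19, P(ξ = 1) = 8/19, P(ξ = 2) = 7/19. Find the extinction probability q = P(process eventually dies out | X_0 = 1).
q = 4/7

The pgf is f(s) = 4/19 + 8/19·s + 7/19·s². The extinction probability q is the smallest fixed point of f in [0, 1]. Setting s = f(s):
  7/19·s² + (8/19 − 1)·s + 4/19 = 0
  7/19·s² − (4/19 + 7/19)·s + 4/19 = 0
which factors as (s − 1)·(7/19·s − 4/19) = 0, giving roots s = 1 and s = (4/19)/(7/19) = 4/7.
Mean offspring μ = 8/19 + 2·7/19 = 22/19 > 1 (supercritical), so q < 1. The extinction probability is the smaller root: q = (4/19)/(7/19) = 4/7.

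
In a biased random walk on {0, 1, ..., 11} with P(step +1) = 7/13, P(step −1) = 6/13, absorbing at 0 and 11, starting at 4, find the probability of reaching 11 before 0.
P(hit 11 before 0) = (1 − (6/7)^4) / (1 − (6/7)^11) = 910015015/1614529687

Let u_k denote P(reach 11 before 0 | start at k). Boundary: u_0 = 0, u_11 = 1. Recurrence: u_k = 7/13·u_{k+1} + 6/13·u_{k-1} for 1 ≤ k ≤ 10. Try u_k = A + B·r^k with r = q/p = (6/13)/(7/13) = 6/7. Substitution satisfies the recurrence; boundary conditions give:
  u_k = (1 − r^k) / (1 − r^N) = (1 − (6/7)^4) / (1 − (6/7)^11) = 910015015/1614529687.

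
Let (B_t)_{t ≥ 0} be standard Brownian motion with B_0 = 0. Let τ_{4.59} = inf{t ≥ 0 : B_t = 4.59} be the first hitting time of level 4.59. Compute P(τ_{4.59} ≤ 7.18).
P(τ_{4.59} ≤ 7.18) = 2(1 − Φ(4.59/√7.18)) = 2(1 − Φ(1.7130)) ≈ 0.0867

By the reflection principle for standard BM, P(τ_b ≤ t) = 2 · P(B_t ≥ b). Since B_t ~ N(0, t), P(B_t ≥ 4.59) = 1 − Φ(4.59/√t) = 1 − Φ(4.59/√7.18) = 1 − Φ(1.7130) ≈ 0.04336. Doubling: P(τ_{4.59} ≤ 7.18) ≈ 2 · 0.04336 = 0.08672 ≈ 0.0867.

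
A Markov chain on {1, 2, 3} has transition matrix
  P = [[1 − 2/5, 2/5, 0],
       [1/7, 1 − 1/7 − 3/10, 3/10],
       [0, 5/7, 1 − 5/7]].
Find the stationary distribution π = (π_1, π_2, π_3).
π = (125/622, 175/311, 147/622)

This is a birth-death chain on three states, which satisfies detailed balance: π_1 · P_{12} = π_2 · P_{21} and π_2 · P_{23} = π_3 · P_{32}.
From π_1 · 2/5 = π_2 · 1/7: π_2/π_1 = (2/5)/(1/7) = 14/5.
From π_2 · 3/10 = π_3 · 5/7: π_3/π_2 = (3/10)/(5/7) = 21/50.
Take π_1 proportional to 1; then unnormalized π = (1, 14/5, 147/125). Normalize by dividing by the sum 622/125:
  π = (125/622, 175/311, 147/622).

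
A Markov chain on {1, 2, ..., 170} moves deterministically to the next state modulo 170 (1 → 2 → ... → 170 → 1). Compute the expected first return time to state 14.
E[T_14 | X_0 = 14] = 170

The chain cycles deterministically, so starting at state 14 it returns in exactly 170 steps. Equivalently, the stationary distribution is uniform π_j = 1/170 for every state j, so by Kac's formula E[T_14] = 1/π_14 = 170.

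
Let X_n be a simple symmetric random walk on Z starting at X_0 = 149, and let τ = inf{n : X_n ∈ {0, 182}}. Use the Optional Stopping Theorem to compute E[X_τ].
E[X_τ] = 149

X_n is a martingale and τ is a bounded-mean stopping time (indeed τ is finite a.s. with bounded expectation since the walk is in a bounded region). By the OST, E[X_τ] = E[X_0] = 149. Equivalently: E[X_τ] = 182 · P(hit 182 first) + 0 · P(hit 0 first) = 182 · (149/182) = 149.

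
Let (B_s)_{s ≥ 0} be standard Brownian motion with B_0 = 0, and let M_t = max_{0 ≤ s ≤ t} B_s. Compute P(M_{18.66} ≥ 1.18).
P(M_{18.66} ≥ 1.18) = 2·P(B_{18.66} ≥ 1.18) = 2(1 − Φ(1.18/√18.66)) ≈ 0.7847

By the reflection principle for Brownian motion, P(M_t ≥ a) = 2 · P(B_t ≥ a) for a ≥ 0. Since B_t ~ N(0, t), P(B_t ≥ 1.18) = 1 − Φ(1.18/√t) = 1 − Φ(1.18/√18.66) = 1 − Φ(0.2732). So
  P(M_{18.66} ≥ 1.18) = 2(1 − Φ(0.2732)) ≈ 0.7847.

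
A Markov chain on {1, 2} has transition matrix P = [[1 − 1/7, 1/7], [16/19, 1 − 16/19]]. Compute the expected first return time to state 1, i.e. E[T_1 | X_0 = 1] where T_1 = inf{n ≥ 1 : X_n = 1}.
E[T_1 | X_0 = 1] = 1/π_1 = 131/112

For an irreducible recurrent Markov chain with stationary distribution π, E[T_i | X_0 = i] = 1/π_i (Kac's formula). Here π_1 = (16/19)/(1/7 + 16/19) = (16/19)/(131/133) = 112/131, so E[T_1 | X_0 = 1] = 1/π_1 = (1/7 + 16/19)/(16/19) = (131/133)/(16/19) = 131/112.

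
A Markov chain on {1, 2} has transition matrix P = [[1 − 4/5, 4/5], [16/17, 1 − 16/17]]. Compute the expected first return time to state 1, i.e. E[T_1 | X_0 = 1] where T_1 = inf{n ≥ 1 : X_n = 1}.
E[T_1 | X_0 = 1] = 1/π_1 = 37/20

For an irreducible recurrent Markov chain with stationary distribution π, E[T_i | X_0 = i] = 1/π_i (Kac's formula). Here π_1 = (16/17)/(4/5 + 16/17) = (16/17)/(148/85) = 20/37, so E[T_1 | X_0 = 1] = 1/π_1 = (4/5 + 16/17)/(16/17) = (148/85)/(16/17) = 37/20.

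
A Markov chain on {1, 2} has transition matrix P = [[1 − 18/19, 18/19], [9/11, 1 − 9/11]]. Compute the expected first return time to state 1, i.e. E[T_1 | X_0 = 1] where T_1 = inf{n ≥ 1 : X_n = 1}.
E[T_1 | X_0 = 1] = 1/π_1 = 41/19

For an irreducible recurrent Markov chain with stationary distribution π, E[T_i | X_0 = i] = 1/π_i (Kac's formula). Here π_1 = (9/11)/(18/19 + 9/11) = (9/11)/(369/209) = 19/41, so E[T_1 | X_0 = 1] = 1/π_1 = (18/19 + 9/11)/(9/11) = (369/209)/(9/11) = 41/19.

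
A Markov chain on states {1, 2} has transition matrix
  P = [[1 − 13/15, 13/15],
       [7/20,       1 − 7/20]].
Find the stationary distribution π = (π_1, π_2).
π_1 = 21/73, π_2 = 52/73

Solve πP = π with π_1 + π_2 = 1. From πP = π: π_1 · (1 − 13/15) + π_2 · 7/20 = π_1 ⇒ π_2 · 7/20 = π_1 · 13/15 ⇒ π_2/π_1 = (13/15)/(7/20) = 52/21. Together with π_1 + π_2 = 1:
  π_1 = (7/20)/(13/15 + 7/20) = (7/20)/(73/60) = 21/73,
  π_2 = (13/15)/(13/15 + 7/20) = (13/15)/(73/60) = 52/73.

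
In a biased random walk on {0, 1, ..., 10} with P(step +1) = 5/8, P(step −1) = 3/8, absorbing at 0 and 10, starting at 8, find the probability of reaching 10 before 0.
P(hit 10 before 0) = (1 − (3/5)^8) / (1 − (3/5)^10) = 600100/606661

Let u_k denote P(reach 10 before 0 | start at k). Boundary: u_0 = 0, u_10 = 1. Recurrence: u_k = 5/8·u_{k+1} + 3/8·u_{k-1} for 1 ≤ k ≤ 9. Try u_k = A + B·r^k with r = q/p = (3/8)/(5/8) = 3/5. Substitution satisfies the recurrence; boundary conditions give:
  u_k = (1 − r^k) / (1 − r^N) = (1 − (3/5)^8) / (1 − (3/5)^10) = 600100/606661.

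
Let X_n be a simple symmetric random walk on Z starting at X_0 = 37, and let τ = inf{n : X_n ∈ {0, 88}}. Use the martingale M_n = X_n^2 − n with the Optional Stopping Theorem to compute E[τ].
E[τ] = 1887

M_n = X_n^2 − n is a martingale (since E[X_{n+1}^2 | F_n] = X_n^2 + 1). By OST (τ has finite mean in a bounded region), E[M_τ] = E[M_0] = X_0^2 − 0 = 37^2 = 1369. Also E[M_τ] = E[X_τ^2] − E[τ]. The walk exits at 0 or 88, with P(hit 88 first) = 37/88, so E[X_τ^2] = 88^2 · 37/88 + 0 = 3256. Thus E[τ] = E[X_τ^2] − E[M_τ] = 3256 − 1369 = 1887 = 37(88 − 37) = 1887.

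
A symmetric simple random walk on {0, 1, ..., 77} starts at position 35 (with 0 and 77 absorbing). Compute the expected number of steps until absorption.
E[τ | X_0 = 35] = 1470

Let v_k = E[τ | X_0 = k]. Boundary: v_0 = v_77 = 0. Recurrence: v_k = 1 + (v_{k-1} + v_{k+1})/2 for 1 ≤ k ≤ 76. The particular solution to v_k − (v_{k-1} + v_{k+1})/2 = 1 is v_k = −k^2. Adding homogeneous solution A + B k and matching boundaries gives v_k = k (77 − k). Substituting k = 35: v_35 = 35 · 42 = 1470.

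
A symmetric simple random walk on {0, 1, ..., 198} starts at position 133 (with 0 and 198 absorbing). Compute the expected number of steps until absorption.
E[τ | X_0 = 133] = 8645

Let v_k = E[τ | X_0 = k]. Boundary: v_0 = v_198 = 0. Recurrence: v_k = 1 + (v_{k-1} + v_{k+1})/2 for 1 ≤ k ≤ 197. The particular solution to v_k − (v_{k-1} + v_{k+1})/2 = 1 is v_k = −k^2. Adding homogeneous solution A + B k and matching boundaries gives v_k = k (198 − k). Substituting k = 133: v_133 = 133 · 65 = 8645.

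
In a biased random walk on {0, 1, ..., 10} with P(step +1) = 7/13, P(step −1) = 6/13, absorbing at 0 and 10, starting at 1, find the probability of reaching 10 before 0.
P(hit 10 before 0) = (1 − (6/7)^1) / (1 − (6/7)^10) = 40353607/222009073

Let u_k denote P(reach 10 before 0 | start at k). Boundary: u_0 = 0, u_10 = 1. Recurrence: u_k = 7/13·u_{k+1} + 6/13·u_{k-1} for 1 ≤ k ≤ 9. Try u_k = A + B·r^k with r = q/p = (6/13)/(7/13) = 6/7. Substitution satisfies the recurrence; boundary conditions give:
  u_k = (1 − r^k) / (1 − r^N) = (1 − (6/7)^1) / (1 − (6/7)^10) = 40353607/222009073.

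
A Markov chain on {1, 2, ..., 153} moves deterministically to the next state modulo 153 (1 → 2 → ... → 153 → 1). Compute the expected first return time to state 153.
E[T_153 | X_0 = 153] = 153

The chain cycles deterministically, so starting at state 153 it returns in exactly 153 steps. Equivalently, the stationary distribution is uniform π_j = 1/153 for every state j, so by Kac's formula E[T_153] = 1/π_153 = 153.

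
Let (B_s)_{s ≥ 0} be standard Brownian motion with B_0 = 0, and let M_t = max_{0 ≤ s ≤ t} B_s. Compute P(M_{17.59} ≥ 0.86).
P(M_{17.59} ≥ 0.86) = 2·P(B_{17.59} ≥ 0.86) = 2(1 − Φ(0.86/√17.59)) ≈ 0.8375

By the reflection principle for Brownian motion, P(M_t ≥ a) = 2 · P(B_t ≥ a) for a ≥ 0. Since B_t ~ N(0, t), P(B_t ≥ 0.86) = 1 − Φ(0.86/√t) = 1 − Φ(0.86/√17.59) = 1 − Φ(0.2051). So
  P(M_{17.59} ≥ 0.86) = 2(1 − Φ(0.2051)) ≈ 0.8375.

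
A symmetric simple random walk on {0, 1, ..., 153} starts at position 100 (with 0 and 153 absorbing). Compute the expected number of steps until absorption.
E[τ | X_0 = 100] = 5300

Let v_k = E[τ | X_0 = k]. Boundary: v_0 = v_153 = 0. Recurrence: v_k = 1 + (v_{k-1} + v_{k+1})/2 for 1 ≤ k ≤ 152. The particular solution to v_k − (v_{k-1} + v_{k+1})/2 = 1 is v_k = −k^2. Adding homogeneous solution A + B k and matching boundaries gives v_k = k (153 − k). Substituting k = 100: v_100 = 100 · 53 = 5300.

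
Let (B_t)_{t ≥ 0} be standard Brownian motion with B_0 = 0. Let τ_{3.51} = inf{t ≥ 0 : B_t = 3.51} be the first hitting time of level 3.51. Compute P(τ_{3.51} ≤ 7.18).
P(τ_{3.51} ≤ 7.18) = 2(1 − Φ(3.51/√7.18)) = 2(1 − Φ(1.3099)) ≈ 0.1902

By the reflection principle for standard BM, P(τ_b ≤ t) = 2 · P(B_t ≥ b). Since B_t ~ N(0, t), P(B_t ≥ 3.51) = 1 − Φ(3.51/√t) = 1 − Φ(3.51/√7.18) = 1 − Φ(1.3099) ≈ 0.09511. Doubling: P(τ_{3.51} ≤ 7.18) ≈ 2 · 0.09511 = 0.19022 ≈ 0.1902.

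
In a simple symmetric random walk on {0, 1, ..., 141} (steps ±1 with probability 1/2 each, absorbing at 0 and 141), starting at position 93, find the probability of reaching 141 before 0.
P(hit 141 before 0) = 93/141 = 31/47

Let u_k = P(hit 141 before 0 | start at k). Then u_0 = 0, u_141 = 1, and u_k = u_{k-1}/2 + u_{k+1}/2 for 1 ≤ k ≤ 140. This harmonic recurrence is solved by u_k = k/141, giving u_93 = 93/141 = 31/47.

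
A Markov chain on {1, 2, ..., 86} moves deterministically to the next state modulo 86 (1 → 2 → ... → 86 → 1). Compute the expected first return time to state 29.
E[T_29 | X_0 = 29] = 86

The chain cycles deterministically, so starting at state 29 it returns in exactly 86 steps. Equivalently, the stationary distribution is uniform π_j = 1/86 for every state j, so by Kac's formula E[T_29] = 1/π_29 = 86.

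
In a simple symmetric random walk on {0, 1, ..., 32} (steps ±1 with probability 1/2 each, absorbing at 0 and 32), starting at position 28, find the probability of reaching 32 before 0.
P(hit 32 before 0) = 28/32 = 7/8

Let u_k = P(hit 32 before 0 | start at k). Then u_0 = 0, u_32 = 1, and u_k = u_{k-1}/2 + u_{k+1}/2 for 1 ≤ k ≤ 31. This harmonic recurrence is solved by u_k = k/32, giving u_28 = 28/32 = 7/8.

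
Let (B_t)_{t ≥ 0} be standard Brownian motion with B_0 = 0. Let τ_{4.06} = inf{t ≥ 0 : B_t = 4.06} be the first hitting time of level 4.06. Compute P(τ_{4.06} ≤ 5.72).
P(τ_{4.06} ≤ 5.72) = 2(1 − Φ(4.06/√5.72)) = 2(1 − Φ(1.6976)) ≈ 0.0896

By the reflection principle for standard BM, P(τ_b ≤ t) = 2 · P(B_t ≥ b). Since B_t ~ N(0, t), P(B_t ≥ 4.06) = 1 − Φ(4.06/√t) = 1 − Φ(4.06/√5.72) = 1 − Φ(1.6976) ≈ 0.04479. Doubling: P(τ_{4.06} ≤ 5.72) ≈ 2 · 0.04479 = 0.08958 ≈ 0.0896.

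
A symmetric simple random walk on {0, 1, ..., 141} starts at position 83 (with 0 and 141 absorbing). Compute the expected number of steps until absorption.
E[τ | X_0 = 83] = 4814

Let v_k = E[τ | X_0 = k]. Boundary: v_0 = v_141 = 0. Recurrence: v_k = 1 + (v_{k-1} + v_{k+1})/2 for 1 ≤ k ≤ 140. The particular solution to v_k − (v_{k-1} + v_{k+1})/2 = 1 is v_k = −k^2. Adding homogeneous solution A + B k and matching boundaries gives v_k = k (141 − k). Substituting k = 83: v_83 = 83 · 58 = 4814.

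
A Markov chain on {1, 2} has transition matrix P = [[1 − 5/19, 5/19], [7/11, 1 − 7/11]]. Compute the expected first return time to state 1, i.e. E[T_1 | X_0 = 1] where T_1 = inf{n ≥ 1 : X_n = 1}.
E[T_1 | X_0 = 1] = 1/π_1 = 188/133

For an irreducible recurrent Markov chain with stationary distribution π, E[T_i | X_0 = i] = 1/π_i (Kac's formula). Here π_1 = (7/11)/(5/19 + 7/11) = (7/11)/(188/209) = 133/188, so E[T_1 | X_0 = 1] = 1/π_1 = (5/19 + 7/11)/(7/11) = (188/209)/(7/11) = 188/133.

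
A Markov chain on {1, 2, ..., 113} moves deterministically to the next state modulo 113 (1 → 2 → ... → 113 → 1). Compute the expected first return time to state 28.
E[T_28 | X_0 = 28] = 113

The chain cycles deterministically, so starting at state 28 it returns in exactly 113 steps. Equivalently, the stationary distribution is uniform π_j = 1/113 for every state j, so by Kac's formula E[T_28] = 1/π_28 = 113.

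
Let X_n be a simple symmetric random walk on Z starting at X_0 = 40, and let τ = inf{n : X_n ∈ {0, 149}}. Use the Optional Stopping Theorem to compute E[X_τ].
E[X_τ] = 40

X_n is a martingale and τ is a bounded-mean stopping time (indeed τ is finite a.s. with bounded expectation since the walk is in a bounded region). By the OST, E[X_τ] = E[X_0] = 40. Equivalently: E[X_τ] = 149 · P(hit 149 first) + 0 · P(hit 0 first) = 149 · (40/149) = 40.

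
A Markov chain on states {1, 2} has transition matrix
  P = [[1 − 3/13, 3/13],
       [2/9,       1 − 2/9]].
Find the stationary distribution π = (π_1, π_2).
π_1 = 26/53, π_2 = 27/53

Solve πP = π with π_1 + π_2 = 1. From πP = π: π_1 · (1 − 3/13) + π_2 · 2/9 = π_1 ⇒ π_2 · 2/9 = π_1 · 3/13 ⇒ π_2/π_1 = (3/13)/(2/9) = 27/26. Together with π_1 + π_2 = 1:
  π_1 = (2/9)/(3/13 + 2/9) = (2/9)/(53/117) = 26/53,
  π_2 = (3/13)/(3/13 + 2/9) = (3/13)/(53/117) = 27/53.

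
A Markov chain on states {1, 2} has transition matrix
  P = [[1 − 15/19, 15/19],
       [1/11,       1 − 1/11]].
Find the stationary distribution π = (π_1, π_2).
π_1 = 19/184, π_2 = 165/184

Solve πP = π with π_1 + π_2 = 1. From πP = π: π_1 · (1 − 15/19) + π_2 · 1/11 = π_1 ⇒ π_2 · 1/11 = π_1 · 15/19 ⇒ π_2/π_1 = (15/19)/(1/11) = 165/19. Together with π_1 + π_2 = 1:
  π_1 = (1/11)/(15/19 + 1/11) = (1/11)/(184/209) = 19/184,
  π_2 = (15/19)/(15/19 + 1/11) = (15/19)/(184/209) = 165/184.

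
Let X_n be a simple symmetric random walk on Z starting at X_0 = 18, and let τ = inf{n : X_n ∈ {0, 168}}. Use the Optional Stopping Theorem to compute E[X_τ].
E[X_τ] = 18

X_n is a martingale and τ is a bounded-mean stopping time (indeed τ is finite a.s. with bounded expectation since the walk is in a bounded region). By the OST, E[X_τ] = E[X_0] = 18. Equivalently: E[X_τ] = 168 · P(hit 168 first) + 0 · P(hit 0 first) = 168 · (18/168) = 18.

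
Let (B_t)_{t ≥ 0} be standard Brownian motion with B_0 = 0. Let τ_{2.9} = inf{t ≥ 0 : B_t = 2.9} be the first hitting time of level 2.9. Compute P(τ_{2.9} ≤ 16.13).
P(τ_{2.9} ≤ 16.13) = 2(1 − Φ(2.9/√16.13)) = 2(1 − Φ(0.7221)) ≈ 0.4702

By the reflection principle for standard BM, P(τ_b ≤ t) = 2 · P(B_t ≥ b). Since B_t ~ N(0, t), P(B_t ≥ 2.9) = 1 − Φ(2.9/√t) = 1 − Φ(2.9/√16.13) = 1 − Φ(0.7221) ≈ 0.23512. Doubling: P(τ_{2.9} ≤ 16.13) ≈ 2 · 0.23512 = 0.47024 ≈ 0.4702.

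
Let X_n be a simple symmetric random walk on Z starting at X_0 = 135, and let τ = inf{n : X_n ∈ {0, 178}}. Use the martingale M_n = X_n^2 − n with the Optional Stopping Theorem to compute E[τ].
E[τ] = 5805

M_n = X_n^2 − n is a martingale (since E[X_{n+1}^2 | F_n] = X_n^2 + 1). By OST (τ has finite mean in a bounded region), E[M_τ] = E[M_0] = X_0^2 − 0 = 135^2 = 18225. Also E[M_τ] = E[X_τ^2] − E[τ]. The walk exits at 0 or 178, with P(hit 178 first) = 135/178, so E[X_τ^2] = 178^2 · 135/178 + 0 = 24030. Thus E[τ] = E[X_τ^2] − E[M_τ] = 24030 − 18225 = 5805 = 135(178 − 135) = 5805.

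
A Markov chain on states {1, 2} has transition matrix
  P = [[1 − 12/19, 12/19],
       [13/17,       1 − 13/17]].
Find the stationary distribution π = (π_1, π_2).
π_1 = 247/451, π_2 = 204/451

Solve πP = π with π_1 + π_2 = 1. From πP = π: π_1 · (1 − 12/19) + π_2 · 13/17 = π_1 ⇒ π_2 · 13/17 = π_1 · 12/19 ⇒ π_2/π_1 = (12/19)/(13/17) = 204/247. Together with π_1 + π_2 = 1:
  π_1 = (13/17)/(12/19 + 13/17) = (13/17)/(451/323) = 247/451,
  π_2 = (12/19)/(12/19 + 13/17) = (12/19)/(451/323) = 204/451.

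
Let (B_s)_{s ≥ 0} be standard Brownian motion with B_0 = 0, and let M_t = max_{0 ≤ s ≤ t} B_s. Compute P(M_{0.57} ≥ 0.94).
P(M_{0.57} ≥ 0.94) = 2·P(B_{0.57} ≥ 0.94) = 2(1 − Φ(0.94/√0.57)) ≈ 0.2131

By the reflection principle for Brownian motion, P(M_t ≥ a) = 2 · P(B_t ≥ a) for a ≥ 0. Since B_t ~ N(0, t), P(B_t ≥ 0.94) = 1 − Φ(0.94/√t) = 1 − Φ(0.94/√0.57) = 1 − Φ(1.2451). So
  P(M_{0.57} ≥ 0.94) = 2(1 − Φ(1.2451)) ≈ 0.2131.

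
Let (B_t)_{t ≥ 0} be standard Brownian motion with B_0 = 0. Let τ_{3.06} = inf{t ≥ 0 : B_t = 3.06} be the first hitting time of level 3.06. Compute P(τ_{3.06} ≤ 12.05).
P(τ_{3.06} ≤ 12.05) = 2(1 − Φ(3.06/√12.05)) = 2(1 − Φ(0.8815)) ≈ 0.3780

By the reflection principle for standard BM, P(τ_b ≤ t) = 2 · P(B_t ≥ b). Since B_t ~ N(0, t), P(B_t ≥ 3.06) = 1 − Φ(3.06/√t) = 1 − Φ(3.06/√12.05) = 1 − Φ(0.8815) ≈ 0.18902. Doubling: P(τ_{3.06} ≤ 12.05) ≈ 2 · 0.18902 = 0.37804 ≈ 0.3780.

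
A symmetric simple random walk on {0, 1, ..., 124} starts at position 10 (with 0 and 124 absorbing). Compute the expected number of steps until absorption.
E[τ | X_0 = 10] = 1140

Let v_k = E[τ | X_0 = k]. Boundary: v_0 = v_124 = 0. Recurrence: v_k = 1 + (v_{k-1} + v_{k+1})/2 for 1 ≤ k ≤ 123. The particular solution to v_k − (v_{k-1} + v_{k+1})/2 = 1 is v_k = −k^2. Adding homogeneous solution A + B k and matching boundaries gives v_k = k (124 − k). Substituting k = 10: v_10 = 10 · 114 = 1140.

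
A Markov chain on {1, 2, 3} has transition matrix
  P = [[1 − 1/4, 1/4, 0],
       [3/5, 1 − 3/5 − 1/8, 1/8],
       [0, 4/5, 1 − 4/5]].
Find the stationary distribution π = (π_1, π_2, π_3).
π = (384/569, 160/569, 25/569)

This is a birth-death chain on three states, which satisfies detailed balance: π_1 · P_{12} = π_2 · P_{21} and π_2 · P_{23} = π_3 · P_{32}.
From π_1 · 1/4 = π_2 · 3/5: π_2/π_1 = (1/4)/(3/5) = 5/12.
From π_2 · 1/8 = π_3 · 4/5: π_3/π_2 = (1/8)/(4/5) = 5/32.
Take π_1 proportional to 1; then unnormalized π = (1, 5/12, 25/384). Normalize by dividing by the sum 569/384:
  π = (384/569, 160/569, 25/569).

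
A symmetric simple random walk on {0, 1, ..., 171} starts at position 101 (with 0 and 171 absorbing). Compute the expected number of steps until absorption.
E[τ | X_0 = 101] = 7070

Let v_k = E[τ | X_0 = k]. Boundary: v_0 = v_171 = 0. Recurrence: v_k = 1 + (v_{k-1} + v_{k+1})/2 for 1 ≤ k ≤ 170. The particular solution to v_k − (v_{k-1} + v_{k+1})/2 = 1 is v_k = −k^2. Adding homogeneous solution A + B k and matching boundaries gives v_k = k (171 − k). Substituting k = 101: v_101 = 101 · 70 = 7070.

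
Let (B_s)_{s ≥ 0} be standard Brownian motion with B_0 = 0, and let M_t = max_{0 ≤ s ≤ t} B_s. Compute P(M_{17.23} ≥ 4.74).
P(M_{17.23} ≥ 4.74) = 2·P(B_{17.23} ≥ 4.74) = 2(1 − Φ(4.74/√17.23)) ≈ 0.2535

By the reflection principle for Brownian motion, P(M_t ≥ a) = 2 · P(B_t ≥ a) for a ≥ 0. Since B_t ~ N(0, t), P(B_t ≥ 4.74) = 1 − Φ(4.74/√t) = 1 − Φ(4.74/√17.23) = 1 − Φ(1.1419). So
  P(M_{17.23} ≥ 4.74) = 2(1 − Φ(1.1419)) ≈ 0.2535.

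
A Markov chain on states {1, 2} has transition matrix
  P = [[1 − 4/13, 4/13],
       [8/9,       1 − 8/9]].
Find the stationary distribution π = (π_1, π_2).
π_1 = 26/35, π_2 = 9/35

Solve πP = π with π_1 + π_2 = 1. From πP = π: π_1 · (1 − 4/13) + π_2 · 8/9 = π_1 ⇒ π_2 · 8/9 = π_1 · 4/13 ⇒ π_2/π_1 = (4/13)/(8/9) = 9/26. Together with π_1 + π_2 = 1:
  π_1 = (8/9)/(4/13 + 8/9) = (8/9)/(140/117) = 26/35,
  π_2 = (4/13)/(4/13 + 8/9) = (4/13)/(140/117) = 9/35.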